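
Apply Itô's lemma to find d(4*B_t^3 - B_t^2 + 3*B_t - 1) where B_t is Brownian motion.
d(4*B_t^3 - B_t^2 + 3*B_t - 1) = (12*B_t - 1) dt + (12*B_t^2 - 2*B_t + 3) dB_t

Itô's formula for f(B_t) gives d f(B_t) = f'(B_t) dB_t + (1/2) f''(B_t) dt. Compute derivatives of f(x) = 4*x^3 - x^2 + 3*x - 1:
  f'(x)  = 12*x^2 - 2*x + 3
  f''(x) = 24*x - 2
Substitute x = B_t and multiply the f'' term by 1/2:
  drift     = (1/2) * (24*x - 2) evaluated at B_t = 12*B_t - 1
  diffusion = (12*x^2 - 2*x + 3) evaluated at B_t = 12*B_t^2 - 2*B_t + 3
Therefore d(4*B_t^3 - B_t^2 + 3*B_t - 1) = (12*B_t - 1) dt + (12*B_t^2 - 2*B_t + 3) dB_t.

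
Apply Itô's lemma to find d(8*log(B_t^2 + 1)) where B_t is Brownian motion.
d(8*log(B_t^2 + 1)) = (8*(1 - B_t^2)/(B_t^2 + 1)^2) dt + (16*B_t/(B_t^2 + 1)) dB_t

Itô's formula for f(B_t) gives d f(B_t) = f'(B_t) dB_t + (1/2) f''(B_t) dt. Compute derivatives of f(x) = 8*log(x^2 + 1):
  f'(x)  = 16*x/(x^2 + 1)
  f''(x) = 16*(1 - x^2)/(x^2 + 1)^2
Substitute x = B_t and multiply the f'' term by 1/2:
  drift     = (1/2) * (16*(1 - x^2)/(x^2 + 1)^2) evaluated at B_t = 8*(1 - B_t^2)/(B_t^2 + 1)^2
  diffusion = (16*x/(x^2 + 1)) evaluated at B_t = 16*B_t/(B_t^2 + 1)
Therefore d(8*log(B_t^2 + 1)) = (8*(1 - B_t^2)/(B_t^2 + 1)^2) dt + (16*B_t/(B_t^2 + 1)) dB_t.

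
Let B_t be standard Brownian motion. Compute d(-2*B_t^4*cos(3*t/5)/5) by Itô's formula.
d(-2*B_t^4*cos(3*t/5)/5) = (6*B_t^2*(B_t^2*sin(3*t/5) - 10*cos(3*t/5))/25) dt + (-8*B_t^3*cos(3*t/5)/5) dB_t

Itô's formula for f(t, x): d f(t, B_t) = (f_t + (1/2) f_xx) dt + f_x dB_t. Compute partials of f(t, x) = -2*x^4*cos(3*t/5)/5:
  f_t(t,x)  = 6*x^4*sin(3*t/5)/25
  f_x(t,x)  = -8*x^3*cos(3*t/5)/5
  f_xx(t,x) = -24*x^2*cos(3*t/5)/5
Assemble drift = f_t + (1/2) f_xx = 6*x^2*(x^2*sin(3*t/5) - 10*cos(3*t/5))/25 and diffusion = f_x = -8*x^3*cos(3*t/5)/5. Substituting x = B_t:
  d(-2*B_t^4*cos(3*t/5)/5) = (6*B_t^2*(B_t^2*sin(3*t/5) - 10*cos(3*t/5))/25) dt + (-8*B_t^3*cos(3*t/5)/5) dB_t.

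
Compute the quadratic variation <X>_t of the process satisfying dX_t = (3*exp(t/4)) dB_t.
<X>_t = 18*exp(t/2) - 18

For an Itô process dX_t = a(t) dt + b(t) dB_t, the quadratic variation is <X>_t = int_0^t b(s)^2 ds (the drift term does not contribute). Here b(s) = 3*exp(s/4), so
  b(s)^2 = 9*exp(s/2).
Integrating from 0 to t:
  <X>_t = int_0^t (9*exp(s/2)) ds = 18*exp(t/2) - 18.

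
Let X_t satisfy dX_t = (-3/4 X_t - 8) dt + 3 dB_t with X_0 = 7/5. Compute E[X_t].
E[X_t] = -32/3 + 181*exp(-3*t/4)/15

Taking expectations and using E[dB_t] = 0, the mean m(t) = E[X_t] satisfies the ODE m'(t) = a m(t) + b with m(0) = x_0. With a = -3/4, b = -8, x_0 = 7/5, the solution is
  m(t) = x_0 * exp(a t) + (b/a) * (exp(a t) - 1)
       = (7/5) * exp((-3/4) t) + ((-8)/(-3/4)) * (exp((-3/4) t) - 1)
       = -32/3 + 181*exp(-3*t/4)/15.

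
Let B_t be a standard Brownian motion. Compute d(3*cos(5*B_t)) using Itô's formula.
d(3*cos(5*B_t)) = (-75*cos(5*B_t)/2) dt + (-15*sin(5*B_t)) dB_t

Itô's formula for f(B_t) gives d f(B_t) = f'(B_t) dB_t + (1/2) f''(B_t) dt. Compute derivatives of f(x) = 3*cos(5*x):
  f'(x)  = -15*sin(5*x)
  f''(x) = -75*cos(5*x)
Substitute x = B_t and multiply the f'' term by 1/2:
  drift     = (1/2) * (-75*cos(5*x)) evaluated at B_t = -75*cos(5*B_t)/2
  diffusion = (-15*sin(5*x)) evaluated at B_t = -15*sin(5*B_t)
Therefore d(3*cos(5*B_t)) = (-75*cos(5*B_t)/2) dt + (-15*sin(5*B_t)) dB_t.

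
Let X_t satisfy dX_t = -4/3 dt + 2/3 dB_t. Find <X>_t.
<X>_t = 4*t/9

For an Itô process dX_t = a(t) dt + b(t) dB_t, the quadratic variation is <X>_t = int_0^t b(s)^2 ds (the drift term does not contribute). Here b(s) = 2/3, so
  b(s)^2 = 4/9.
Integrating from 0 to t:
  <X>_t = int_0^t (4/9) ds = 4*t/9.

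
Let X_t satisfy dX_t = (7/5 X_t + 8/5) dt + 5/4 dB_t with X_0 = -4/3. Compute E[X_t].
E[X_t] = -4*exp(7*t/5)/21 - 8/7

Taking expectations and using E[dB_t] = 0, the mean m(t) = E[X_t] satisfies the ODE m'(t) = a m(t) + b with m(0) = x_0. With a = 7/5, b = 8/5, x_0 = -4/3, the solution is
  m(t) = x_0 * exp(a t) + (b/a) * (exp(a t) - 1)
       = (-4/3) * exp((7/5) t) + ((8/5)/(7/5)) * (exp((7/5) t) - 1)
       = -4*exp(7*t/5)/21 - 8/7.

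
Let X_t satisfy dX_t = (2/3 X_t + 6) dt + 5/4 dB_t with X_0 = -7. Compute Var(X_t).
Var(X_t) = 75*exp(4*t/3)/64 - 75/64

The variance V(t) = Var(X_t) satisfies V'(t) = 2 a V(t) + c^2 with V(0) = 0 (drift coefficient is linear in X, diffusion is constant). With a = 2/3, c = 5/4, the solution is
  V(t) = (c^2 / (2 a)) * (exp(2 a t) - 1)
       = ((5/4)^2 / (2*(2/3))) * (exp((4/3) t) - 1)
       = 75*exp(4*t/3)/64 - 75/64.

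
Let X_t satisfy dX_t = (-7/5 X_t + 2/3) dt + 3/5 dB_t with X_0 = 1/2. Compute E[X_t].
E[X_t] = 10/21 + exp(-7*t/5)/42

Taking expectations and using E[dB_t] = 0, the mean m(t) = E[X_t] satisfies the ODE m'(t) = a m(t) + b with m(0) = x_0. With a = -7/5, b = 2/3, x_0 = 1/2, the solution is
  m(t) = x_0 * exp(a t) + (b/a) * (exp(a t) - 1)
       = (1/2) * exp((-7/5) t) + ((2/3)/(-7/5)) * (exp((-7/5) t) - 1)
       = 10/21 + exp(-7*t/5)/42.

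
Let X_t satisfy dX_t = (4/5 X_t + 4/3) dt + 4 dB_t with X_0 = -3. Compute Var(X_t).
Var(X_t) = 10*exp(8*t/5) - 10

The variance V(t) = Var(X_t) satisfies V'(t) = 2 a V(t) + c^2 with V(0) = 0 (drift coefficient is linear in X, diffusion is constant). With a = 4/5, c = 4, the solution is
  V(t) = (c^2 / (2 a)) * (exp(2 a t) - 1)
       = (4^2 / (2*(4/5))) * (exp((8/5) t) - 1)
       = 10*exp(8*t/5) - 10.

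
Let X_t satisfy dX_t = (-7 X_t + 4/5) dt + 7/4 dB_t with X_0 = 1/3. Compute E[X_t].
E[X_t] = 4/35 + 23*exp(-7*t)/105

Taking expectations and using E[dB_t] = 0, the mean m(t) = E[X_t] satisfies the ODE m'(t) = a m(t) + b with m(0) = x_0. With a = -7, b = 4/5, x_0 = 1/3, the solution is
  m(t) = x_0 * exp(a t) + (b/a) * (exp(a t) - 1)
       = (1/3) * exp((-7) t) + ((4/5)/(-7)) * (exp((-7) t) - 1)
       = 4/35 + 23*exp(-7*t)/105.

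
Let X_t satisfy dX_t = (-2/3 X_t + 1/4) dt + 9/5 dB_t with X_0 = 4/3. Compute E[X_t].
E[X_t] = 3/8 + 23*exp(-2*t/3)/24

Taking expectations and using E[dB_t] = 0, the mean m(t) = E[X_t] satisfies the ODE m'(t) = a m(t) + b with m(0) = x_0. With a = -2/3, b = 1/4, x_0 = 4/3, the solution is
  m(t) = x_0 * exp(a t) + (b/a) * (exp(a t) - 1)
       = (4/3) * exp((-2/3) t) + ((1/4)/(-2/3)) * (exp((-2/3) t) - 1)
       = 3/8 + 23*exp(-2*t/3)/24.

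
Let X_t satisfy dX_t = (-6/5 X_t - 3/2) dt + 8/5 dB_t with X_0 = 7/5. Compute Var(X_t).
Var(X_t) = 16/15 - 16*exp(-12*t/5)/15

The variance V(t) = Var(X_t) satisfies V'(t) = 2 a V(t) + c^2 with V(0) = 0 (drift coefficient is linear in X, diffusion is constant). With a = -6/5, c = 8/5, the solution is
  V(t) = (c^2 / (2 a)) * (exp(2 a t) - 1)
       = ((8/5)^2 / (2*(-6/5))) * (exp((-12/5) t) - 1)
       = 16/15 - 16*exp(-12*t/5)/15.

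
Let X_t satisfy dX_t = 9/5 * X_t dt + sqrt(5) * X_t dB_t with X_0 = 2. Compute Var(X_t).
Var(X_t) = 4*(exp(5*t) - 1)*exp(18*t/5)

For GBM dX = mu X dt + sigma X dB with X_0 = x_0, apply Itô to Y = log X: dY = (mu - sigma^2/2) dt + sigma dB, so Y_t = log(x_0) + (mu - sigma^2/2) t + sigma B_t and hence X_t = x_0 * exp((mu - sigma^2/2) t + sigma B_t).
With mu = 9/5, sigma = sqrt(5), x_0 = 2, this gives:
  X_t = 2 * exp((-7/10) * t + (sqrt(5)) * B_t).
Since sigma*B_t ~ Normal(0, sigma^2 t), E[exp(sigma*B_t)] = exp(sigma^2 t / 2); so E[X_t] = x_0 * exp((mu - sigma^2/2) t) * exp(sigma^2 t / 2) = x_0 * exp(mu t) = 2*exp(9*t/5).
Var(X_t) = E[X_t^2] - (E[X_t])^2 = x_0^2 * exp(2 mu t) * (exp(sigma^2 t) - 1) = 4*(exp(5*t) - 1)*exp(18*t/5).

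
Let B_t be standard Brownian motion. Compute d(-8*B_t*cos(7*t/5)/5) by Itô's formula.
d(-8*B_t*cos(7*t/5)/5) = (56*B_t*sin(7*t/5)/25) dt + (-8*cos(7*t/5)/5) dB_t

Itô's formula for f(t, x): d f(t, B_t) = (f_t + (1/2) f_xx) dt + f_x dB_t. Compute partials of f(t, x) = -8*x*cos(7*t/5)/5:
  f_t(t,x)  = 56*x*sin(7*t/5)/25
  f_x(t,x)  = -8*cos(7*t/5)/5
  f_xx(t,x) = 0
Assemble drift = f_t + (1/2) f_xx = 56*x*sin(7*t/5)/25 and diffusion = f_x = -8*cos(7*t/5)/5. Substituting x = B_t:
  d(-8*B_t*cos(7*t/5)/5) = (56*B_t*sin(7*t/5)/25) dt + (-8*cos(7*t/5)/5) dB_t.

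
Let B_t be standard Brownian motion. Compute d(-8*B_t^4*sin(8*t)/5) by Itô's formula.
d(-8*B_t^4*sin(8*t)/5) = (16*B_t^2*(-4*B_t^2*cos(8*t) - 3*sin(8*t))/5) dt + (-32*B_t^3*sin(8*t)/5) dB_t

Itô's formula for f(t, x): d f(t, B_t) = (f_t + (1/2) f_xx) dt + f_x dB_t. Compute partials of f(t, x) = -8*x^4*sin(8*t)/5:
  f_t(t,x)  = -64*x^4*cos(8*t)/5
  f_x(t,x)  = -32*x^3*sin(8*t)/5
  f_xx(t,x) = -96*x^2*sin(8*t)/5
Assemble drift = f_t + (1/2) f_xx = 16*x^2*(-4*x^2*cos(8*t) - 3*sin(8*t))/5 and diffusion = f_x = -32*x^3*sin(8*t)/5. Substituting x = B_t:
  d(-8*B_t^4*sin(8*t)/5) = (16*B_t^2*(-4*B_t^2*cos(8*t) - 3*sin(8*t))/5) dt + (-32*B_t^3*sin(8*t)/5) dB_t.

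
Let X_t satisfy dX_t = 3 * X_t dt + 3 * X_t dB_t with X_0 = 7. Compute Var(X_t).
Var(X_t) = 49*(exp(9*t) - 1)*exp(6*t)

For GBM dX = mu X dt + sigma X dB with X_0 = x_0, apply Itô to Y = log X: dY = (mu - sigma^2/2) dt + sigma dB, so Y_t = log(x_0) + (mu - sigma^2/2) t + sigma B_t and hence X_t = x_0 * exp((mu - sigma^2/2) t + sigma B_t).
With mu = 3, sigma = 3, x_0 = 7, this gives:
  X_t = 7 * exp((-3/2) * t + (3) * B_t).
Since sigma*B_t ~ Normal(0, sigma^2 t), E[exp(sigma*B_t)] = exp(sigma^2 t / 2); so E[X_t] = x_0 * exp((mu - sigma^2/2) t) * exp(sigma^2 t / 2) = x_0 * exp(mu t) = 7*exp(3*t).
Var(X_t) = E[X_t^2] - (E[X_t])^2 = x_0^2 * exp(2 mu t) * (exp(sigma^2 t) - 1) = 49*(exp(9*t) - 1)*exp(6*t).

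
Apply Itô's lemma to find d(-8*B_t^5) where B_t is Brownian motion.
d(-8*B_t^5) = (-80*B_t^3) dt + (-40*B_t^4) dB_t

Itô's formula for f(B_t) gives d f(B_t) = f'(B_t) dB_t + (1/2) f''(B_t) dt. Compute derivatives of f(x) = -8*x^5:
  f'(x)  = -40*x^4
  f''(x) = -160*x^3
Substitute x = B_t and multiply the f'' term by 1/2:
  drift     = (1/2) * (-160*x^3) evaluated at B_t = -80*B_t^3
  diffusion = (-40*x^4) evaluated at B_t = -40*B_t^4
Therefore d(-8*B_t^5) = (-80*B_t^3) dt + (-40*B_t^4) dB_t.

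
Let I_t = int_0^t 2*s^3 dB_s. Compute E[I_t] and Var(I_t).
E[I_t] = 0; Var(I_t) = 4*t^7/7

The Itô integral of a deterministic integrand f(s) has mean 0 because each increment f(s) * (B_{s+ds} - B_s) has mean 0. By the Itô isometry:
  Var( int_0^t f(s) dB_s ) = E[ (int_0^t f(s) dB_s)^2 ] = int_0^t f(s)^2 ds.
Here f(s) = 2*s^3, so f(s)^2 = 4*s^6. Integrate:
  int_0^t (4*s^6) ds = 4*t^7/7.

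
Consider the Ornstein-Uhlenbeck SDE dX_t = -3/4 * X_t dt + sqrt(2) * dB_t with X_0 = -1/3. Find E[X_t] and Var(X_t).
E[X_t] = -exp(-3*t/4)/3; Var(X_t) = 4/3 - 4*exp(-3*t/2)/3

The OU SDE dX = -theta X dt + sigma dB admits the integrating factor exp(theta t): d(exp(theta t) X_t) = sigma exp(theta t) dB_t. Integrating from 0 to t:
  X_t = x_0 * exp(-theta t) + sigma * int_0^t exp(-theta (t-s)) dB_s.
The Itô integral has mean 0 and (by the Itô isometry) variance sigma^2 * int_0^t exp(-2 theta (t - s)) ds = sigma^2 * (1 - exp(-2 theta t)) / (2 theta).
With theta = 3/4, sigma = sqrt(2), x_0 = -1/3:
  E[X_t] = -1/3 * exp(-3/4 t) = -exp(-3*t/4)/3
  Var(X_t) = (sqrt(2))^2 * (1 - exp(-2*3/4 t)) / (2 * 3/4) = 4/3 - 4*exp(-3*t/2)/3.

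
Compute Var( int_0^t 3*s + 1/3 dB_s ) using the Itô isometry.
Var = t*(3*t^2 + t + 1/9)

The Itô integral of a deterministic integrand f(s) has mean 0 because each increment f(s) * (B_{s+ds} - B_s) has mean 0. By the Itô isometry:
  Var( int_0^t f(s) dB_s ) = E[ (int_0^t f(s) dB_s)^2 ] = int_0^t f(s)^2 ds.
Here f(s) = 3*s + 1/3, so f(s)^2 = (9*s + 1)^2/9. Integrate:
  int_0^t ((9*s + 1)^2/9) ds = t*(3*t^2 + t + 1/9).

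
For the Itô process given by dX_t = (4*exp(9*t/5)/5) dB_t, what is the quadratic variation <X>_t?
<X>_t = 8*exp(18*t/5)/45 - 8/45

For an Itô process dX_t = a(t) dt + b(t) dB_t, the quadratic variation is <X>_t = int_0^t b(s)^2 ds (the drift term does not contribute). Here b(s) = 4*exp(9*s/5)/5, so
  b(s)^2 = 16*exp(18*s/5)/25.
Integrating from 0 to t:
  <X>_t = int_0^t (16*exp(18*s/5)/25) ds = 8*exp(18*t/5)/45 - 8/45.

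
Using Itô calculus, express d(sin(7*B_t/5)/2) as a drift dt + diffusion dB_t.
d(sin(7*B_t/5)/2) = (-49*sin(7*B_t/5)/100) dt + (7*cos(7*B_t/5)/10) dB_t

Itô's formula for f(B_t) gives d f(B_t) = f'(B_t) dB_t + (1/2) f''(B_t) dt. Compute derivatives of f(x) = sin(7*x/5)/2:
  f'(x)  = 7*cos(7*x/5)/10
  f''(x) = -49*sin(7*x/5)/50
Substitute x = B_t and multiply the f'' term by 1/2:
  drift     = (1/2) * (-49*sin(7*x/5)/50) evaluated at B_t = -49*sin(7*B_t/5)/100
  diffusion = (7*cos(7*x/5)/10) evaluated at B_t = 7*cos(7*B_t/5)/10
Therefore d(sin(7*B_t/5)/2) = (-49*sin(7*B_t/5)/100) dt + (7*cos(7*B_t/5)/10) dB_t.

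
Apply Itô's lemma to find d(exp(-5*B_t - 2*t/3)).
d(exp(-5*B_t - 2*t/3)) = (71*exp(-5*B_t - 2*t/3)/6) dt + (-5*exp(-5*B_t - 2*t/3)) dB_t

Itô's formula for f(t, x): d f(t, B_t) = (f_t + (1/2) f_xx) dt + f_x dB_t. Compute partials of f(t, x) = exp(-2*t/3 - 5*x):
  f_t(t,x)  = -2*exp(-2*t/3 - 5*x)/3
  f_x(t,x)  = -5*exp(-2*t/3 - 5*x)
  f_xx(t,x) = 25*exp(-2*t/3 - 5*x)
Assemble drift = f_t + (1/2) f_xx = 71*exp(-2*t/3 - 5*x)/6 and diffusion = f_x = -5*exp(-2*t/3 - 5*x). Substituting x = B_t:
  d(exp(-5*B_t - 2*t/3)) = (71*exp(-5*B_t - 2*t/3)/6) dt + (-5*exp(-5*B_t - 2*t/3)) dB_t.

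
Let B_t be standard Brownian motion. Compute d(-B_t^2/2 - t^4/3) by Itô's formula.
d(-B_t^2/2 - t^4/3) = (-4*t^3/3 - 1/2) dt + (-B_t) dB_t

Itô's formula for f(t, x): d f(t, B_t) = (f_t + (1/2) f_xx) dt + f_x dB_t. Compute partials of f(t, x) = -t^4/3 - x^2/2:
  f_t(t,x)  = -4*t^3/3
  f_x(t,x)  = -x
  f_xx(t,x) = -1
Assemble drift = f_t + (1/2) f_xx = -4*t^3/3 - 1/2 and diffusion = f_x = -x. Substituting x = B_t:
  d(-B_t^2/2 - t^4/3) = (-4*t^3/3 - 1/2) dt + (-B_t) dB_t.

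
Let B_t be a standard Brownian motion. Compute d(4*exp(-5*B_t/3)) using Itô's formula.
d(4*exp(-5*B_t/3)) = (50*exp(-5*B_t/3)/9) dt + (-20*exp(-5*B_t/3)/3) dB_t

Itô's formula for f(B_t) gives d f(B_t) = f'(B_t) dB_t + (1/2) f''(B_t) dt. Compute derivatives of f(x) = 4*exp(-5*x/3):
  f'(x)  = -20*exp(-5*x/3)/3
  f''(x) = 100*exp(-5*x/3)/9
Substitute x = B_t and multiply the f'' term by 1/2:
  drift     = (1/2) * (100*exp(-5*x/3)/9) evaluated at B_t = 50*exp(-5*B_t/3)/9
  diffusion = (-20*exp(-5*x/3)/3) evaluated at B_t = -20*exp(-5*B_t/3)/3
Therefore d(4*exp(-5*B_t/3)) = (50*exp(-5*B_t/3)/9) dt + (-20*exp(-5*B_t/3)/3) dB_t.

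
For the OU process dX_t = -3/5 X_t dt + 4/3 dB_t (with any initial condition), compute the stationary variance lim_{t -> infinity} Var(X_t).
lim Var(X_t) = 40/27

The OU SDE dX = -theta X dt + sigma dB admits the integrating factor exp(theta t): d(exp(theta t) X_t) = sigma exp(theta t) dB_t. Integrating from 0 to t gives X_t = x_0 * exp(-theta t) + sigma * int_0^t exp(-theta (t-s)) dB_s for any initial x_0. The Itô integral has variance (by the Itô isometry) sigma^2 * int_0^t exp(-2 theta (t - s)) ds = sigma^2 * (1 - exp(-2 theta t)) / (2 theta), independent of x_0.
With theta = 3/5, sigma = 4/3:
  Var(X_t) = (4/3)^2 * (1 - exp(-2*3/5 t)) / (2 * 3/5) = 40/27 - 40*exp(-6*t/5)/27.
As t -> infinity, exp(-2*3/5 t) -> 0, so the stationary variance is sigma^2 / (2 theta) = 40/27.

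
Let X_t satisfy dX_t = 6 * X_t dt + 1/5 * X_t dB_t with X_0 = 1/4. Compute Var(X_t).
Var(X_t) = (exp(t/25) - 1)*exp(12*t)/16

For GBM dX = mu X dt + sigma X dB with X_0 = x_0, apply Itô to Y = log X: dY = (mu - sigma^2/2) dt + sigma dB, so Y_t = log(x_0) + (mu - sigma^2/2) t + sigma B_t and hence X_t = x_0 * exp((mu - sigma^2/2) t + sigma B_t).
With mu = 6, sigma = 1/5, x_0 = 1/4, this gives:
  X_t = 1/4 * exp((299/50) * t + (1/5) * B_t).
Since sigma*B_t ~ Normal(0, sigma^2 t), E[exp(sigma*B_t)] = exp(sigma^2 t / 2); so E[X_t] = x_0 * exp((mu - sigma^2/2) t) * exp(sigma^2 t / 2) = x_0 * exp(mu t) = exp(6*t)/4.
Var(X_t) = E[X_t^2] - (E[X_t])^2 = x_0^2 * exp(2 mu t) * (exp(sigma^2 t) - 1) = (exp(t/25) - 1)*exp(12*t)/16.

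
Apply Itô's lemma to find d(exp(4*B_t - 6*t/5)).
d(exp(4*B_t - 6*t/5)) = (34*exp(4*B_t - 6*t/5)/5) dt + (4*exp(4*B_t - 6*t/5)) dB_t

Itô's formula for f(t, x): d f(t, B_t) = (f_t + (1/2) f_xx) dt + f_x dB_t. Compute partials of f(t, x) = exp(-6*t/5 + 4*x):
  f_t(t,x)  = -6*exp(-6*t/5 + 4*x)/5
  f_x(t,x)  = 4*exp(-6*t/5 + 4*x)
  f_xx(t,x) = 16*exp(-6*t/5 + 4*x)
Assemble drift = f_t + (1/2) f_xx = 34*exp(-6*t/5 + 4*x)/5 and diffusion = f_x = 4*exp(-6*t/5 + 4*x). Substituting x = B_t:
  d(exp(4*B_t - 6*t/5)) = (34*exp(4*B_t - 6*t/5)/5) dt + (4*exp(4*B_t - 6*t/5)) dB_t.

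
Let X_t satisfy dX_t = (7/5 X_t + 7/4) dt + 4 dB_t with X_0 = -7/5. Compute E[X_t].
E[X_t] = -3*exp(7*t/5)/20 - 5/4

Taking expectations and using E[dB_t] = 0, the mean m(t) = E[X_t] satisfies the ODE m'(t) = a m(t) + b with m(0) = x_0. With a = 7/5, b = 7/4, x_0 = -7/5, the solution is
  m(t) = x_0 * exp(a t) + (b/a) * (exp(a t) - 1)
       = (-7/5) * exp((7/5) t) + ((7/4)/(7/5)) * (exp((7/5) t) - 1)
       = -3*exp(7*t/5)/20 - 5/4.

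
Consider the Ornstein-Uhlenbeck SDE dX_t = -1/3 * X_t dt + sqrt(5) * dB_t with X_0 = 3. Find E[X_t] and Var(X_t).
E[X_t] = 3*exp(-t/3); Var(X_t) = 15/2 - 15*exp(-2*t/3)/2

The OU SDE dX = -theta X dt + sigma dB admits the integrating factor exp(theta t): d(exp(theta t) X_t) = sigma exp(theta t) dB_t. Integrating from 0 to t:
  X_t = x_0 * exp(-theta t) + sigma * int_0^t exp(-theta (t-s)) dB_s.
The Itô integral has mean 0 and (by the Itô isometry) variance sigma^2 * int_0^t exp(-2 theta (t - s)) ds = sigma^2 * (1 - exp(-2 theta t)) / (2 theta).
With theta = 1/3, sigma = sqrt(5), x_0 = 3:
  E[X_t] = 3 * exp(-1/3 t) = 3*exp(-t/3)
  Var(X_t) = (sqrt(5))^2 * (1 - exp(-2*1/3 t)) / (2 * 1/3) = 15/2 - 15*exp(-2*t/3)/2.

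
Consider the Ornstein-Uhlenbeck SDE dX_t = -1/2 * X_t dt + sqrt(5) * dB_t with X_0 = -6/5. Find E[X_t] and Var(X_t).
E[X_t] = -6*exp(-t/2)/5; Var(X_t) = 5 - 5*exp(-t)

The OU SDE dX = -theta X dt + sigma dB admits the integrating factor exp(theta t): d(exp(theta t) X_t) = sigma exp(theta t) dB_t. Integrating from 0 to t:
  X_t = x_0 * exp(-theta t) + sigma * int_0^t exp(-theta (t-s)) dB_s.
The Itô integral has mean 0 and (by the Itô isometry) variance sigma^2 * int_0^t exp(-2 theta (t - s)) ds = sigma^2 * (1 - exp(-2 theta t)) / (2 theta).
With theta = 1/2, sigma = sqrt(5), x_0 = -6/5:
  E[X_t] = -6/5 * exp(-1/2 t) = -6*exp(-t/2)/5
  Var(X_t) = (sqrt(5))^2 * (1 - exp(-2*1/2 t)) / (2 * 1/2) = 5 - 5*exp(-t).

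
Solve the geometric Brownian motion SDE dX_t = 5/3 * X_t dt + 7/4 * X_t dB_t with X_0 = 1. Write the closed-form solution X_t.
X_t = 1 * exp((13/96) * t + (7/4) * B_t)

For GBM dX = mu X dt + sigma X dB with X_0 = x_0, apply Itô to Y = log X: dY = (mu - sigma^2/2) dt + sigma dB, so Y_t = log(x_0) + (mu - sigma^2/2) t + sigma B_t and hence X_t = x_0 * exp((mu - sigma^2/2) t + sigma B_t).
With mu = 5/3, sigma = 7/4, x_0 = 1, this gives:
  X_t = 1 * exp((13/96) * t + (7/4) * B_t).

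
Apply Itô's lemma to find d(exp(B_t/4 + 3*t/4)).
d(exp(B_t/4 + 3*t/4)) = (25*exp(B_t/4 + 3*t/4)/32) dt + (exp(B_t/4 + 3*t/4)/4) dB_t

Itô's formula for f(t, x): d f(t, B_t) = (f_t + (1/2) f_xx) dt + f_x dB_t. Compute partials of f(t, x) = exp(3*t/4 + x/4):
  f_t(t,x)  = 3*exp(3*t/4 + x/4)/4
  f_x(t,x)  = exp(3*t/4 + x/4)/4
  f_xx(t,x) = exp(3*t/4 + x/4)/16
Assemble drift = f_t + (1/2) f_xx = 25*exp(3*t/4 + x/4)/32 and diffusion = f_x = exp(3*t/4 + x/4)/4. Substituting x = B_t:
  d(exp(B_t/4 + 3*t/4)) = (25*exp(B_t/4 + 3*t/4)/32) dt + (exp(B_t/4 + 3*t/4)/4) dB_t.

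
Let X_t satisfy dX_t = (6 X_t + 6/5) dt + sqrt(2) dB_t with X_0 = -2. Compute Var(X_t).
Var(X_t) = exp(12*t)/6 - 1/6

The variance V(t) = Var(X_t) satisfies V'(t) = 2 a V(t) + c^2 with V(0) = 0 (drift coefficient is linear in X, diffusion is constant). With a = 6, c = sqrt(2), the solution is
  V(t) = (c^2 / (2 a)) * (exp(2 a t) - 1)
       = (sqrt(2)^2 / (2*6)) * (exp(12 t) - 1)
       = exp(12*t)/6 - 1/6.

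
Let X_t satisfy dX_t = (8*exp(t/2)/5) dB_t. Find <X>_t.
<X>_t = 64*exp(t)/25 - 64/25

For an Itô process dX_t = a(t) dt + b(t) dB_t, the quadratic variation is <X>_t = int_0^t b(s)^2 ds (the drift term does not contribute). Here b(s) = 8*exp(s/2)/5, so
  b(s)^2 = 64*exp(s)/25.
Integrating from 0 to t:
  <X>_t = int_0^t (64*exp(s)/25) ds = 64*exp(t)/25 - 64/25.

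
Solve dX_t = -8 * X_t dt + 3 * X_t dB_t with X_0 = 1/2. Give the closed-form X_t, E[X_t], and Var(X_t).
X_t = 1/2 * exp((-25/2) t + (3) B_t); E[X_t] = exp(-8*t)/2; Var(X_t) = (exp(9*t) - 1)*exp(-16*t)/4

For GBM dX = mu X dt + sigma X dB with X_0 = x_0, apply Itô to Y = log X: dY = (mu - sigma^2/2) dt + sigma dB, so Y_t = log(x_0) + (mu - sigma^2/2) t + sigma B_t and hence X_t = x_0 * exp((mu - sigma^2/2) t + sigma B_t).
With mu = -8, sigma = 3, x_0 = 1/2, this gives:
  X_t = 1/2 * exp((-25/2) * t + (3) * B_t).
Since sigma*B_t ~ Normal(0, sigma^2 t), E[exp(sigma*B_t)] = exp(sigma^2 t / 2); so E[X_t] = x_0 * exp((mu - sigma^2/2) t) * exp(sigma^2 t / 2) = x_0 * exp(mu t) = exp(-8*t)/2.
Var(X_t) = E[X_t^2] - (E[X_t])^2 = x_0^2 * exp(2 mu t) * (exp(sigma^2 t) - 1) = (exp(9*t) - 1)*exp(-16*t)/4.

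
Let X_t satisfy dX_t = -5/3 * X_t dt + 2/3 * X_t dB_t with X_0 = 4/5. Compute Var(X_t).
Var(X_t) = (16*exp(4*t/9) - 16)*exp(-10*t/3)/25

For GBM dX = mu X dt + sigma X dB with X_0 = x_0, apply Itô to Y = log X: dY = (mu - sigma^2/2) dt + sigma dB, so Y_t = log(x_0) + (mu - sigma^2/2) t + sigma B_t and hence X_t = x_0 * exp((mu - sigma^2/2) t + sigma B_t).
With mu = -5/3, sigma = 2/3, x_0 = 4/5, this gives:
  X_t = 4/5 * exp((-17/9) * t + (2/3) * B_t).
Since sigma*B_t ~ Normal(0, sigma^2 t), E[exp(sigma*B_t)] = exp(sigma^2 t / 2); so E[X_t] = x_0 * exp((mu - sigma^2/2) t) * exp(sigma^2 t / 2) = x_0 * exp(mu t) = 4*exp(-5*t/3)/5.
Var(X_t) = E[X_t^2] - (E[X_t])^2 = x_0^2 * exp(2 mu t) * (exp(sigma^2 t) - 1) = (16*exp(4*t/9) - 16)*exp(-10*t/3)/25.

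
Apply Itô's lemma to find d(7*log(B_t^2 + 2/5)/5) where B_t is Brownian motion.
d(7*log(B_t^2 + 2/5)/5) = (7*(2 - 5*B_t^2)/(5*B_t^2 + 2)^2) dt + (14*B_t/(5*B_t^2 + 2)) dB_t

Itô's formula for f(B_t) gives d f(B_t) = f'(B_t) dB_t + (1/2) f''(B_t) dt. Compute derivatives of f(x) = 7*log(x^2 + 2/5)/5:
  f'(x)  = 14*x/(5*x^2 + 2)
  f''(x) = 14*(2 - 5*x^2)/(5*x^2 + 2)^2
Substitute x = B_t and multiply the f'' term by 1/2:
  drift     = (1/2) * (14*(2 - 5*x^2)/(5*x^2 + 2)^2) evaluated at B_t = 7*(2 - 5*B_t^2)/(5*B_t^2 + 2)^2
  diffusion = (14*x/(5*x^2 + 2)) evaluated at B_t = 14*B_t/(5*B_t^2 + 2)
Therefore d(7*log(B_t^2 + 2/5)/5) = (7*(2 - 5*B_t^2)/(5*B_t^2 + 2)^2) dt + (14*B_t/(5*B_t^2 + 2)) dB_t.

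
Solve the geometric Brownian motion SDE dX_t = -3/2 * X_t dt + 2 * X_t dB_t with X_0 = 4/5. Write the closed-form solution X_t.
X_t = 4/5 * exp((-7/2) * t + (2) * B_t)

For GBM dX = mu X dt + sigma X dB with X_0 = x_0, apply Itô to Y = log X: dY = (mu - sigma^2/2) dt + sigma dB, so Y_t = log(x_0) + (mu - sigma^2/2) t + sigma B_t and hence X_t = x_0 * exp((mu - sigma^2/2) t + sigma B_t).
With mu = -3/2, sigma = 2, x_0 = 4/5, this gives:
  X_t = 4/5 * exp((-7/2) * t + (2) * B_t).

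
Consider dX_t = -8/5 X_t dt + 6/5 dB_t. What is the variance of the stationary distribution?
lim Var(X_t) = 9/20

The OU SDE dX = -theta X dt + sigma dB admits the integrating factor exp(theta t): d(exp(theta t) X_t) = sigma exp(theta t) dB_t. Integrating from 0 to t gives X_t = x_0 * exp(-theta t) + sigma * int_0^t exp(-theta (t-s)) dB_s for any initial x_0. The Itô integral has variance (by the Itô isometry) sigma^2 * int_0^t exp(-2 theta (t - s)) ds = sigma^2 * (1 - exp(-2 theta t)) / (2 theta), independent of x_0.
With theta = 8/5, sigma = 6/5:
  Var(X_t) = (6/5)^2 * (1 - exp(-2*8/5 t)) / (2 * 8/5) = 9/20 - 9*exp(-16*t/5)/20.
As t -> infinity, exp(-2*8/5 t) -> 0, so the stationary variance is sigma^2 / (2 theta) = 9/20.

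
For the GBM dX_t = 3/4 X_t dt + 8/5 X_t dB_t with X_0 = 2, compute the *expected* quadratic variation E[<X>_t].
E[<X>_t] = 512*exp(203*t/50)/203 - 512/203

<X>_t = int_0^t ((8/5) * X_s)^2 ds. Taking expectation inside the integral: E[<X>_t] = (8/5)^2 * int_0^t E[X_s^2] ds. For GBM, E[X_s^2] = x_0^2 * exp((2 mu + sigma^2) s). Integrating:
  E[<X>_t] = (8/5)^2 * 2^2 * (exp((2*(3/4) + (8/5)^2) t) - 1) / (2*(3/4) + (8/5)^2)
           = (8/5)^2 * 2^2 * (exp((203/50) t) - 1) / (203/50) = 512*exp(203*t/50)/203 - 512/203.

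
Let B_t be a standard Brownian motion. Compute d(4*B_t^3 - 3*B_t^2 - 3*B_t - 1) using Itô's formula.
d(4*B_t^3 - 3*B_t^2 - 3*B_t - 1) = (12*B_t - 3) dt + (12*B_t^2 - 6*B_t - 3) dB_t

Itô's formula for f(B_t) gives d f(B_t) = f'(B_t) dB_t + (1/2) f''(B_t) dt. Compute derivatives of f(x) = 4*x^3 - 3*x^2 - 3*x - 1:
  f'(x)  = 12*x^2 - 6*x - 3
  f''(x) = 24*x - 6
Substitute x = B_t and multiply the f'' term by 1/2:
  drift     = (1/2) * (24*x - 6) evaluated at B_t = 12*B_t - 3
  diffusion = (12*x^2 - 6*x - 3) evaluated at B_t = 12*B_t^2 - 6*B_t - 3
Therefore d(4*B_t^3 - 3*B_t^2 - 3*B_t - 1) = (12*B_t - 3) dt + (12*B_t^2 - 6*B_t - 3) dB_t.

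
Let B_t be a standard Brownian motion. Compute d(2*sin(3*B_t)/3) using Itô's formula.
d(2*sin(3*B_t)/3) = (-3*sin(3*B_t)) dt + (2*cos(3*B_t)) dB_t

Itô's formula for f(B_t) gives d f(B_t) = f'(B_t) dB_t + (1/2) f''(B_t) dt. Compute derivatives of f(x) = 2*sin(3*x)/3:
  f'(x)  = 2*cos(3*x)
  f''(x) = -6*sin(3*x)
Substitute x = B_t and multiply the f'' term by 1/2:
  drift     = (1/2) * (-6*sin(3*x)) evaluated at B_t = -3*sin(3*B_t)
  diffusion = (2*cos(3*x)) evaluated at B_t = 2*cos(3*B_t)
Therefore d(2*sin(3*B_t)/3) = (-3*sin(3*B_t)) dt + (2*cos(3*B_t)) dB_t.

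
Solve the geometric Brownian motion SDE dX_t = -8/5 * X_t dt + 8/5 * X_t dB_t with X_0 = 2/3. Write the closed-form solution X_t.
X_t = 2/3 * exp((-72/25) * t + (8/5) * B_t)

For GBM dX = mu X dt + sigma X dB with X_0 = x_0, apply Itô to Y = log X: dY = (mu - sigma^2/2) dt + sigma dB, so Y_t = log(x_0) + (mu - sigma^2/2) t + sigma B_t and hence X_t = x_0 * exp((mu - sigma^2/2) t + sigma B_t).
With mu = -8/5, sigma = 8/5, x_0 = 2/3, this gives:
  X_t = 2/3 * exp((-72/25) * t + (8/5) * B_t).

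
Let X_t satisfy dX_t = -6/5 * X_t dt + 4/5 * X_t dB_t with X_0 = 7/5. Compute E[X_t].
E[X_t] = 7*exp(-6*t/5)/5

For GBM dX = mu X dt + sigma X dB with X_0 = x_0, apply Itô to Y = log X: dY = (mu - sigma^2/2) dt + sigma dB, so Y_t = log(x_0) + (mu - sigma^2/2) t + sigma B_t and hence X_t = x_0 * exp((mu - sigma^2/2) t + sigma B_t).
With mu = -6/5, sigma = 4/5, x_0 = 7/5, this gives:
  X_t = 7/5 * exp((-38/25) * t + (4/5) * B_t).
Since sigma*B_t ~ Normal(0, sigma^2 t), E[exp(sigma*B_t)] = exp(sigma^2 t / 2); so E[X_t] = x_0 * exp((mu - sigma^2/2) t) * exp(sigma^2 t / 2) = x_0 * exp(mu t) = 7*exp(-6*t/5)/5.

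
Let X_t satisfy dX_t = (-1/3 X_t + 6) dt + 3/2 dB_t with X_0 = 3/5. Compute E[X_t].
E[X_t] = 18 - 87*exp(-t/3)/5

Taking expectations and using E[dB_t] = 0, the mean m(t) = E[X_t] satisfies the ODE m'(t) = a m(t) + b with m(0) = x_0. With a = -1/3, b = 6, x_0 = 3/5, the solution is
  m(t) = x_0 * exp(a t) + (b/a) * (exp(a t) - 1)
       = (3/5) * exp((-1/3) t) + (6/(-1/3)) * (exp((-1/3) t) - 1)
       = 18 - 87*exp(-t/3)/5.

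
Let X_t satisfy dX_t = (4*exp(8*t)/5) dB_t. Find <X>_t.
<X>_t = exp(16*t)/25 - 1/25

For an Itô process dX_t = a(t) dt + b(t) dB_t, the quadratic variation is <X>_t = int_0^t b(s)^2 ds (the drift term does not contribute). Here b(s) = 4*exp(8*s)/5, so
  b(s)^2 = 16*exp(16*s)/25.
Integrating from 0 to t:
  <X>_t = int_0^t (16*exp(16*s)/25) ds = exp(16*t)/25 - 1/25.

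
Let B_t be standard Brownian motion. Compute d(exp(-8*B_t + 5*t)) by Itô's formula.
d(exp(-8*B_t + 5*t)) = (37*exp(-8*B_t + 5*t)) dt + (-8*exp(-8*B_t + 5*t)) dB_t

Itô's formula for f(t, x): d f(t, B_t) = (f_t + (1/2) f_xx) dt + f_x dB_t. Compute partials of f(t, x) = exp(5*t - 8*x):
  f_t(t,x)  = 5*exp(5*t - 8*x)
  f_x(t,x)  = -8*exp(5*t - 8*x)
  f_xx(t,x) = 64*exp(5*t - 8*x)
Assemble drift = f_t + (1/2) f_xx = 37*exp(5*t - 8*x) and diffusion = f_x = -8*exp(5*t - 8*x). Substituting x = B_t:
  d(exp(-8*B_t + 5*t)) = (37*exp(-8*B_t + 5*t)) dt + (-8*exp(-8*B_t + 5*t)) dB_t.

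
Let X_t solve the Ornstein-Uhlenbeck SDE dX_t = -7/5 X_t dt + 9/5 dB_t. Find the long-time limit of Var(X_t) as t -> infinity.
lim Var(X_t) = 81/70

The OU SDE dX = -theta X dt + sigma dB admits the integrating factor exp(theta t): d(exp(theta t) X_t) = sigma exp(theta t) dB_t. Integrating from 0 to t gives X_t = x_0 * exp(-theta t) + sigma * int_0^t exp(-theta (t-s)) dB_s for any initial x_0. The Itô integral has variance (by the Itô isometry) sigma^2 * int_0^t exp(-2 theta (t - s)) ds = sigma^2 * (1 - exp(-2 theta t)) / (2 theta), independent of x_0.
With theta = 7/5, sigma = 9/5:
  Var(X_t) = (9/5)^2 * (1 - exp(-2*7/5 t)) / (2 * 7/5) = 81/70 - 81*exp(-14*t/5)/70.
As t -> infinity, exp(-2*7/5 t) -> 0, so the stationary variance is sigma^2 / (2 theta) = 81/70.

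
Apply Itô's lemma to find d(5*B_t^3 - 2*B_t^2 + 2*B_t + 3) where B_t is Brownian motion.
d(5*B_t^3 - 2*B_t^2 + 2*B_t + 3) = (15*B_t - 2) dt + (15*B_t^2 - 4*B_t + 2) dB_t

Itô's formula for f(B_t) gives d f(B_t) = f'(B_t) dB_t + (1/2) f''(B_t) dt. Compute derivatives of f(x) = 5*x^3 - 2*x^2 + 2*x + 3:
  f'(x)  = 15*x^2 - 4*x + 2
  f''(x) = 30*x - 4
Substitute x = B_t and multiply the f'' term by 1/2:
  drift     = (1/2) * (30*x - 4) evaluated at B_t = 15*B_t - 2
  diffusion = (15*x^2 - 4*x + 2) evaluated at B_t = 15*B_t^2 - 4*B_t + 2
Therefore d(5*B_t^3 - 2*B_t^2 + 2*B_t + 3) = (15*B_t - 2) dt + (15*B_t^2 - 4*B_t + 2) dB_t.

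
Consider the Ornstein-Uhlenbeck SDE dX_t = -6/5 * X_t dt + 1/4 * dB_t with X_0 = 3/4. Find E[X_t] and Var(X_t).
E[X_t] = 3*exp(-6*t/5)/4; Var(X_t) = 5/192 - 5*exp(-12*t/5)/192

The OU SDE dX = -theta X dt + sigma dB admits the integrating factor exp(theta t): d(exp(theta t) X_t) = sigma exp(theta t) dB_t. Integrating from 0 to t:
  X_t = x_0 * exp(-theta t) + sigma * int_0^t exp(-theta (t-s)) dB_s.
The Itô integral has mean 0 and (by the Itô isometry) variance sigma^2 * int_0^t exp(-2 theta (t - s)) ds = sigma^2 * (1 - exp(-2 theta t)) / (2 theta).
With theta = 6/5, sigma = 1/4, x_0 = 3/4:
  E[X_t] = 3/4 * exp(-6/5 t) = 3*exp(-6*t/5)/4
  Var(X_t) = (1/4)^2 * (1 - exp(-2*6/5 t)) / (2 * 6/5) = 5/192 - 5*exp(-12*t/5)/192.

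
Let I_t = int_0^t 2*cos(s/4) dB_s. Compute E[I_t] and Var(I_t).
E[I_t] = 0; Var(I_t) = 2*t + 4*sin(t/2)

The Itô integral of a deterministic integrand f(s) has mean 0 because each increment f(s) * (B_{s+ds} - B_s) has mean 0. By the Itô isometry:
  Var( int_0^t f(s) dB_s ) = E[ (int_0^t f(s) dB_s)^2 ] = int_0^t f(s)^2 ds.
Here f(s) = 2*cos(s/4), so f(s)^2 = 4*cos(s/4)^2. Integrate:
  int_0^t (4*cos(s/4)^2) ds = 2*t + 4*sin(t/2).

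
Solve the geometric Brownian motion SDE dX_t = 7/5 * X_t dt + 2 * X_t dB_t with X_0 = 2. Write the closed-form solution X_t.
X_t = 2 * exp((-3/5) * t + (2) * B_t)

For GBM dX = mu X dt + sigma X dB with X_0 = x_0, apply Itô to Y = log X: dY = (mu - sigma^2/2) dt + sigma dB, so Y_t = log(x_0) + (mu - sigma^2/2) t + sigma B_t and hence X_t = x_0 * exp((mu - sigma^2/2) t + sigma B_t).
With mu = 7/5, sigma = 2, x_0 = 2, this gives:
  X_t = 2 * exp((-3/5) * t + (2) * B_t).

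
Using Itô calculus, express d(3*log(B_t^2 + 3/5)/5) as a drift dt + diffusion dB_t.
d(3*log(B_t^2 + 3/5)/5) = (3*(3 - 5*B_t^2)/(5*B_t^2 + 3)^2) dt + (6*B_t/(5*B_t^2 + 3)) dB_t

Itô's formula for f(B_t) gives d f(B_t) = f'(B_t) dB_t + (1/2) f''(B_t) dt. Compute derivatives of f(x) = 3*log(x^2 + 3/5)/5:
  f'(x)  = 6*x/(5*x^2 + 3)
  f''(x) = 6*(3 - 5*x^2)/(5*x^2 + 3)^2
Substitute x = B_t and multiply the f'' term by 1/2:
  drift     = (1/2) * (6*(3 - 5*x^2)/(5*x^2 + 3)^2) evaluated at B_t = 3*(3 - 5*B_t^2)/(5*B_t^2 + 3)^2
  diffusion = (6*x/(5*x^2 + 3)) evaluated at B_t = 6*B_t/(5*B_t^2 + 3)
Therefore d(3*log(B_t^2 + 3/5)/5) = (3*(3 - 5*B_t^2)/(5*B_t^2 + 3)^2) dt + (6*B_t/(5*B_t^2 + 3)) dB_t.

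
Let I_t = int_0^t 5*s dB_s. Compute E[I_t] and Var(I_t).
E[I_t] = 0; Var(I_t) = 25*t^3/3

The Itô integral of a deterministic integrand f(s) has mean 0 because each increment f(s) * (B_{s+ds} - B_s) has mean 0. By the Itô isometry:
  Var( int_0^t f(s) dB_s ) = E[ (int_0^t f(s) dB_s)^2 ] = int_0^t f(s)^2 ds.
Here f(s) = 5*s, so f(s)^2 = 25*s^2. Integrate:
  int_0^t (25*s^2) ds = 25*t^3/3.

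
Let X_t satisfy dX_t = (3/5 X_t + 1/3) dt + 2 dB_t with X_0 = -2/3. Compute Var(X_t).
Var(X_t) = 10*exp(6*t/5)/3 - 10/3

The variance V(t) = Var(X_t) satisfies V'(t) = 2 a V(t) + c^2 with V(0) = 0 (drift coefficient is linear in X, diffusion is constant). With a = 3/5, c = 2, the solution is
  V(t) = (c^2 / (2 a)) * (exp(2 a t) - 1)
       = (2^2 / (2*(3/5))) * (exp((6/5) t) - 1)
       = 10*exp(6*t/5)/3 - 10/3.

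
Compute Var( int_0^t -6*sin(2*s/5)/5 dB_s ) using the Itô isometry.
Var = 18*t/25 - 9*sin(4*t/5)/10

The Itô integral of a deterministic integrand f(s) has mean 0 because each increment f(s) * (B_{s+ds} - B_s) has mean 0. By the Itô isometry:
  Var( int_0^t f(s) dB_s ) = E[ (int_0^t f(s) dB_s)^2 ] = int_0^t f(s)^2 ds.
Here f(s) = -6*sin(2*s/5)/5, so f(s)^2 = 36*sin(2*s/5)^2/25. Integrate:
  int_0^t (36*sin(2*s/5)^2/25) ds = 18*t/25 - 9*sin(4*t/5)/10.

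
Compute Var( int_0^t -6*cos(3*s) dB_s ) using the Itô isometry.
Var = 18*t + 3*sin(6*t)

The Itô integral of a deterministic integrand f(s) has mean 0 because each increment f(s) * (B_{s+ds} - B_s) has mean 0. By the Itô isometry:
  Var( int_0^t f(s) dB_s ) = E[ (int_0^t f(s) dB_s)^2 ] = int_0^t f(s)^2 ds.
Here f(s) = -6*cos(3*s), so f(s)^2 = 36*cos(3*s)^2. Integrate:
  int_0^t (36*cos(3*s)^2) ds = 18*t + 3*sin(6*t).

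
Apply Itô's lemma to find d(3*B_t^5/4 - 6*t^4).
d(3*B_t^5/4 - 6*t^4) = (15*B_t^3/2 - 24*t^3) dt + (15*B_t^4/4) dB_t

Itô's formula for f(t, x): d f(t, B_t) = (f_t + (1/2) f_xx) dt + f_x dB_t. Compute partials of f(t, x) = -6*t^4 + 3*x^5/4:
  f_t(t,x)  = -24*t^3
  f_x(t,x)  = 15*x^4/4
  f_xx(t,x) = 15*x^3
Assemble drift = f_t + (1/2) f_xx = -24*t^3 + 15*x^3/2 and diffusion = f_x = 15*x^4/4. Substituting x = B_t:
  d(3*B_t^5/4 - 6*t^4) = (15*B_t^3/2 - 24*t^3) dt + (15*B_t^4/4) dB_t.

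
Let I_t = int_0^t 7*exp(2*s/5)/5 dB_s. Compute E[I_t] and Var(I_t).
E[I_t] = 0; Var(I_t) = 49*exp(4*t/5)/20 - 49/20

The Itô integral of a deterministic integrand f(s) has mean 0 because each increment f(s) * (B_{s+ds} - B_s) has mean 0. By the Itô isometry:
  Var( int_0^t f(s) dB_s ) = E[ (int_0^t f(s) dB_s)^2 ] = int_0^t f(s)^2 ds.
Here f(s) = 7*exp(2*s/5)/5, so f(s)^2 = 49*exp(4*s/5)/25. Integrate:
  int_0^t (49*exp(4*s/5)/25) ds = 49*exp(4*t/5)/20 - 49/20.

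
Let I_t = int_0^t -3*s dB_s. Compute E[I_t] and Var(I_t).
E[I_t] = 0; Var(I_t) = 3*t^3

The Itô integral of a deterministic integrand f(s) has mean 0 because each increment f(s) * (B_{s+ds} - B_s) has mean 0. By the Itô isometry:
  Var( int_0^t f(s) dB_s ) = E[ (int_0^t f(s) dB_s)^2 ] = int_0^t f(s)^2 ds.
Here f(s) = -3*s, so f(s)^2 = 9*s^2. Integrate:
  int_0^t (9*s^2) ds = 3*t^3.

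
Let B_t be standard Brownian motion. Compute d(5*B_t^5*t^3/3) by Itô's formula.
d(5*B_t^5*t^3/3) = (B_t^3*t^2*(5*B_t^2 + 50*t/3)) dt + (25*B_t^4*t^3/3) dB_t

Itô's formula for f(t, x): d f(t, B_t) = (f_t + (1/2) f_xx) dt + f_x dB_t. Compute partials of f(t, x) = 5*t^3*x^5/3:
  f_t(t,x)  = 5*t^2*x^5
  f_x(t,x)  = 25*t^3*x^4/3
  f_xx(t,x) = 100*t^3*x^3/3
Assemble drift = f_t + (1/2) f_xx = t^2*x^3*(50*t/3 + 5*x^2) and diffusion = f_x = 25*t^3*x^4/3. Substituting x = B_t:
  d(5*B_t^5*t^3/3) = (B_t^3*t^2*(5*B_t^2 + 50*t/3)) dt + (25*B_t^4*t^3/3) dB_t.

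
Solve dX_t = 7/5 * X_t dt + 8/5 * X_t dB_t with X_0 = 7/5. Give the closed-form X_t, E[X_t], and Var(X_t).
X_t = 7/5 * exp((3/25) t + (8/5) B_t); E[X_t] = 7*exp(7*t/5)/5; Var(X_t) = 49*(exp(64*t/25) - 1)*exp(14*t/5)/25

For GBM dX = mu X dt + sigma X dB with X_0 = x_0, apply Itô to Y = log X: dY = (mu - sigma^2/2) dt + sigma dB, so Y_t = log(x_0) + (mu - sigma^2/2) t + sigma B_t and hence X_t = x_0 * exp((mu - sigma^2/2) t + sigma B_t).
With mu = 7/5, sigma = 8/5, x_0 = 7/5, this gives:
  X_t = 7/5 * exp((3/25) * t + (8/5) * B_t).
Since sigma*B_t ~ Normal(0, sigma^2 t), E[exp(sigma*B_t)] = exp(sigma^2 t / 2); so E[X_t] = x_0 * exp((mu - sigma^2/2) t) * exp(sigma^2 t / 2) = x_0 * exp(mu t) = 7*exp(7*t/5)/5.
Var(X_t) = E[X_t^2] - (E[X_t])^2 = x_0^2 * exp(2 mu t) * (exp(sigma^2 t) - 1) = 49*(exp(64*t/25) - 1)*exp(14*t/5)/25.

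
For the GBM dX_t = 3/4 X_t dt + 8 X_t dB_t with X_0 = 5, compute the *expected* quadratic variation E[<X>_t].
E[<X>_t] = 3200*exp(131*t/2)/131 - 3200/131

<X>_t = int_0^t (8 * X_s)^2 ds. Taking expectation inside the integral: E[<X>_t] = 8^2 * int_0^t E[X_s^2] ds. For GBM, E[X_s^2] = x_0^2 * exp((2 mu + sigma^2) s). Integrating:
  E[<X>_t] = 8^2 * 5^2 * (exp((2*(3/4) + 8^2) t) - 1) / (2*(3/4) + 8^2)
           = 8^2 * 5^2 * (exp((131/2) t) - 1) / (131/2) = 3200*exp(131*t/2)/131 - 3200/131.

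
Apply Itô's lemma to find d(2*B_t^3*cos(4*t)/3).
d(2*B_t^3*cos(4*t)/3) = (2*B_t*(-4*B_t^2*sin(4*t)/3 + cos(4*t))) dt + (2*B_t^2*cos(4*t)) dB_t

Itô's formula for f(t, x): d f(t, B_t) = (f_t + (1/2) f_xx) dt + f_x dB_t. Compute partials of f(t, x) = 2*x^3*cos(4*t)/3:
  f_t(t,x)  = -8*x^3*sin(4*t)/3
  f_x(t,x)  = 2*x^2*cos(4*t)
  f_xx(t,x) = 4*x*cos(4*t)
Assemble drift = f_t + (1/2) f_xx = 2*x*(-4*x^2*sin(4*t)/3 + cos(4*t)) and diffusion = f_x = 2*x^2*cos(4*t). Substituting x = B_t:
  d(2*B_t^3*cos(4*t)/3) = (2*B_t*(-4*B_t^2*sin(4*t)/3 + cos(4*t))) dt + (2*B_t^2*cos(4*t)) dB_t.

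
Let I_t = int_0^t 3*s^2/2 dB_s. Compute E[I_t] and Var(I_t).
E[I_t] = 0; Var(I_t) = 9*t^5/20

The Itô integral of a deterministic integrand f(s) has mean 0 because each increment f(s) * (B_{s+ds} - B_s) has mean 0. By the Itô isometry:
  Var( int_0^t f(s) dB_s ) = E[ (int_0^t f(s) dB_s)^2 ] = int_0^t f(s)^2 ds.
Here f(s) = 3*s^2/2, so f(s)^2 = 9*s^4/4. Integrate:
  int_0^t (9*s^4/4) ds = 9*t^5/20.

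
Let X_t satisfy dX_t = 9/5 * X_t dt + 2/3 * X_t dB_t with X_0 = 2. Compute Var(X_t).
Var(X_t) = 4*(exp(4*t/9) - 1)*exp(18*t/5)

For GBM dX = mu X dt + sigma X dB with X_0 = x_0, apply Itô to Y = log X: dY = (mu - sigma^2/2) dt + sigma dB, so Y_t = log(x_0) + (mu - sigma^2/2) t + sigma B_t and hence X_t = x_0 * exp((mu - sigma^2/2) t + sigma B_t).
With mu = 9/5, sigma = 2/3, x_0 = 2, this gives:
  X_t = 2 * exp((71/45) * t + (2/3) * B_t).
Since sigma*B_t ~ Normal(0, sigma^2 t), E[exp(sigma*B_t)] = exp(sigma^2 t / 2); so E[X_t] = x_0 * exp((mu - sigma^2/2) t) * exp(sigma^2 t / 2) = x_0 * exp(mu t) = 2*exp(9*t/5).
Var(X_t) = E[X_t^2] - (E[X_t])^2 = x_0^2 * exp(2 mu t) * (exp(sigma^2 t) - 1) = 4*(exp(4*t/9) - 1)*exp(18*t/5).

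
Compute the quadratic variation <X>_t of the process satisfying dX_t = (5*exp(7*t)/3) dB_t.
<X>_t = 25*exp(14*t)/126 - 25/126

For an Itô process dX_t = a(t) dt + b(t) dB_t, the quadratic variation is <X>_t = int_0^t b(s)^2 ds (the drift term does not contribute). Here b(s) = 5*exp(7*s)/3, so
  b(s)^2 = 25*exp(14*s)/9.
Integrating from 0 to t:
  <X>_t = int_0^t (25*exp(14*s)/9) ds = 25*exp(14*t)/126 - 25/126.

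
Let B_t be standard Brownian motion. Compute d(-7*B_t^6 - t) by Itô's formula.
d(-7*B_t^6 - t) = (-105*B_t^4 - 1) dt + (-42*B_t^5) dB_t

Itô's formula for f(t, x): d f(t, B_t) = (f_t + (1/2) f_xx) dt + f_x dB_t. Compute partials of f(t, x) = -t - 7*x^6:
  f_t(t,x)  = -1
  f_x(t,x)  = -42*x^5
  f_xx(t,x) = -210*x^4
Assemble drift = f_t + (1/2) f_xx = -105*x^4 - 1 and diffusion = f_x = -42*x^5. Substituting x = B_t:
  d(-7*B_t^6 - t) = (-105*B_t^4 - 1) dt + (-42*B_t^5) dB_t.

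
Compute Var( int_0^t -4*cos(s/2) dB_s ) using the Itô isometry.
Var = 8*t + 8*sin(t)

The Itô integral of a deterministic integrand f(s) has mean 0 because each increment f(s) * (B_{s+ds} - B_s) has mean 0. By the Itô isometry:
  Var( int_0^t f(s) dB_s ) = E[ (int_0^t f(s) dB_s)^2 ] = int_0^t f(s)^2 ds.
Here f(s) = -4*cos(s/2), so f(s)^2 = 16*cos(s/2)^2. Integrate:
  int_0^t (16*cos(s/2)^2) ds = 8*t + 8*sin(t).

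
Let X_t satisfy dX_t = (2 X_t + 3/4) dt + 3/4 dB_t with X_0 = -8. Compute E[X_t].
E[X_t] = -61*exp(2*t)/8 - 3/8

Taking expectations and using E[dB_t] = 0, the mean m(t) = E[X_t] satisfies the ODE m'(t) = a m(t) + b with m(0) = x_0. With a = 2, b = 3/4, x_0 = -8, the solution is
  m(t) = x_0 * exp(a t) + (b/a) * (exp(a t) - 1)
       = (-8) * exp(2 t) + ((3/4)/2) * (exp(2 t) - 1)
       = -61*exp(2*t)/8 - 3/8.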